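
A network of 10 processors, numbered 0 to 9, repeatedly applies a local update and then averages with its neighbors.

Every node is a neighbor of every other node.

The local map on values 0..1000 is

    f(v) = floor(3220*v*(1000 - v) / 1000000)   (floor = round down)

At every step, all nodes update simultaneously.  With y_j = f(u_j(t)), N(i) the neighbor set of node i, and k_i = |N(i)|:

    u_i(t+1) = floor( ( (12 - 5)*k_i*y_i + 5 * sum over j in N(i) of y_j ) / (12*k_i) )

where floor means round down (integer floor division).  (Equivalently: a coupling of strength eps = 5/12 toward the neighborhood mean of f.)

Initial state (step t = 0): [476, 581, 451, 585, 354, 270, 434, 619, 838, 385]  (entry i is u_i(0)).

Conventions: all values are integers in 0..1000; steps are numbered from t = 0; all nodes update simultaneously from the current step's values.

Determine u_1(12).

Simulating step by step:
t=0: [476, 581, 451, 585, 354, 270, 434, 619, 838, 385]
t=1: [768, 757, 765, 756, 732, 677, 761, 744, 571, 746]
t=2: [597, 608, 600, 608, 629, 668, 604, 619, 713, 617]
t=3: [762, 758, 761, 758, 750, 730, 760, 754, 700, 755]
t=4: [592, 596, 593, 596, 603, 620, 594, 600, 642, 599]
t=5: [773, 772, 773, 772, 769, 763, 772, 770, 753, 771]
t=6: [568, 568, 568, 568, 571, 577, 568, 570, 585, 569]
t=7: [789, 789, 789, 789, 788, 786, 789, 788, 784, 788]
t=8: [536, 536, 536, 536, 537, 539, 536, 537, 541, 537]
t=9: [799, 799, 799, 799, 799, 799, 799, 799, 799, 799]
t=10: [517, 517, 517, 517, 517, 517, 517, 517, 517, 517]
t=11: [804, 804, 804, 804, 804, 804, 804, 804, 804, 804]
t=12: [507, 507, 507, 507, 507, 507, 507, 507, 507, 507]

Answer: u_1(12) = 507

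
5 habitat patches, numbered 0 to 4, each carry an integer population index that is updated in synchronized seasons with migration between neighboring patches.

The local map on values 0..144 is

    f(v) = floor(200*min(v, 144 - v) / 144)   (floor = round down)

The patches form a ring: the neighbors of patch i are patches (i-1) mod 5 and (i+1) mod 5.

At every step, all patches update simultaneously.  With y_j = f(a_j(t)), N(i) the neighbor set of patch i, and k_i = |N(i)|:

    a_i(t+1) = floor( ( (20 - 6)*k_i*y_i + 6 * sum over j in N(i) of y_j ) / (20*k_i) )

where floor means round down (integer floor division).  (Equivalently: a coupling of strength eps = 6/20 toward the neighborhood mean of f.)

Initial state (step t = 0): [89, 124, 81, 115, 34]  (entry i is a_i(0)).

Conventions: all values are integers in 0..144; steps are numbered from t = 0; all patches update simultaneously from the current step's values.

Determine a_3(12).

Answer: a_3(12) = 68

Derivation:
t=0: [89, 124, 81, 115, 34]
t=1: [64, 43, 70, 48, 50]
t=2: [80, 69, 86, 71, 71]
t=3: [90, 91, 84, 95, 96]
t=4: [73, 74, 79, 69, 67]
t=5: [97, 96, 91, 93, 94]
t=6: [65, 66, 71, 70, 68]
t=7: [90, 91, 96, 96, 93]
t=8: [73, 72, 67, 66, 70]
t=9: [98, 98, 93, 92, 96]
t=10: [63, 64, 69, 70, 66]
t=11: [87, 88, 94, 95, 91]
t=12: [77, 76, 70, 68, 73]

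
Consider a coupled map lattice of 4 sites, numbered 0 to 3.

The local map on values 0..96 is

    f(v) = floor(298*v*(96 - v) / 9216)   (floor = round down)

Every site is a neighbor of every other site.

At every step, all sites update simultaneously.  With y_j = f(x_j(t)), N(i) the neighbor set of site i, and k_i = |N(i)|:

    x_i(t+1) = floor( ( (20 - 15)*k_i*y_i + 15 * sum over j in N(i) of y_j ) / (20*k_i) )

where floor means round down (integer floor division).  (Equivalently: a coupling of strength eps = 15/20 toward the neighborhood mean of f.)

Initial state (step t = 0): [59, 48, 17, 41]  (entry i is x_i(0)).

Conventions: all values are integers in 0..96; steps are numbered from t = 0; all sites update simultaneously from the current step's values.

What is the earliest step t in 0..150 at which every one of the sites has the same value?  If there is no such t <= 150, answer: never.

Simulating step by step:
t=0: [59, 48, 17, 41]  (not all equal)
t=1: [64, 64, 64, 64]  (all equal)

Answer: 1
Key observation: Synchronization is absorbing here: once all sites are equal they stay equal, and step 1 is the first all-equal step.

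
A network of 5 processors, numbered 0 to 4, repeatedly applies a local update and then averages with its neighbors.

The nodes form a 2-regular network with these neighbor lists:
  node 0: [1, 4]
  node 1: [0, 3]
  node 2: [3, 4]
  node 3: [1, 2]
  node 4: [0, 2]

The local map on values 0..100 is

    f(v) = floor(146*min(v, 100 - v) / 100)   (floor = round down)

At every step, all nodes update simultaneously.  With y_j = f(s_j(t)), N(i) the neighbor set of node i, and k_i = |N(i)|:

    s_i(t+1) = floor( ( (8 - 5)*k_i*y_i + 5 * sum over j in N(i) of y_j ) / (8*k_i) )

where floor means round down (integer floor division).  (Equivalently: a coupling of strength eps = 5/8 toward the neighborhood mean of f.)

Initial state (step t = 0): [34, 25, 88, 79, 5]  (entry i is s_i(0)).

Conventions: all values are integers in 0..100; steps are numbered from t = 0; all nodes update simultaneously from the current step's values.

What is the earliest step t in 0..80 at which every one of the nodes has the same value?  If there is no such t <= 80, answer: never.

Answer: never
Key observation: The state at step 12 reappears at step 14 — the system is in a cycle of period 2 from step 12 on.  No step 0..14 is synchronized, and the cycle repeats forever, so no step up to 80 (or ever) has all nodes equal.

Derivation:
t=0: [34, 25, 88, 79, 5]  (not all equal)
t=1: [31, 38, 17, 27, 23]  (not all equal)
t=2: [44, 46, 31, 39, 33]  (not all equal)
t=3: [59, 62, 49, 56, 52]  (not all equal)
t=4: [61, 59, 68, 63, 66]  (not all equal)
t=5: [54, 56, 49, 53, 50]  (not all equal)
t=6: [67, 66, 70, 67, 70]  (not all equal)
t=7: [46, 48, 44, 46, 44]  (not all equal)
t=8: [67, 68, 64, 67, 64]  (not all equal)
t=9: [48, 47, 50, 48, 50]  (not all equal)
t=10: [70, 69, 72, 70, 72]  (not all equal)
t=11: [42, 43, 40, 42, 40]  (not all equal)
t=12: [60, 61, 58, 60, 58]  (not all equal)
t=13: [58, 57, 60, 58, 60]  (not all equal)
t=14: [60, 61, 58, 60, 58]  (not all equal)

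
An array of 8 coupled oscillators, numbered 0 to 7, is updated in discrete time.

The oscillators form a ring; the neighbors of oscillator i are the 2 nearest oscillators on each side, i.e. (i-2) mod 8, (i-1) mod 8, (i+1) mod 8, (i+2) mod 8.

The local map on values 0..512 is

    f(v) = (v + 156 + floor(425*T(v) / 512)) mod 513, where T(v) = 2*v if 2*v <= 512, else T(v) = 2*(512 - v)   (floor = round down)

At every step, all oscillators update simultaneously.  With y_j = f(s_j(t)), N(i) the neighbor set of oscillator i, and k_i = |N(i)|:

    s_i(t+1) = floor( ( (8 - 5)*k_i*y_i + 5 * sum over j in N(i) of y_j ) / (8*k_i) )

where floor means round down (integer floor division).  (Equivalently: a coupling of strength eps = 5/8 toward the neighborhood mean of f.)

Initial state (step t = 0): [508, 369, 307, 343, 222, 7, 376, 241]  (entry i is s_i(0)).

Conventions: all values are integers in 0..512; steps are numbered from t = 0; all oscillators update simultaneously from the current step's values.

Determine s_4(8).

Answer: s_4(8) = 294

Derivation:
t=0: [508, 369, 307, 343, 222, 7, 376, 241]
t=1: [225, 249, 250, 247, 239, 225, 224, 235]
t=2: [265, 288, 291, 289, 274, 259, 249, 260]
t=3: [311, 307, 305, 306, 309, 314, 313, 315]
t=4: [287, 288, 289, 289, 288, 286, 286, 286]
t=5: [303, 302, 302, 302, 302, 303, 303, 303]
t=6: [292, 292, 292, 292, 292, 292, 292, 292]
t=7: [300, 300, 300, 300, 300, 300, 300, 300]
t=8: [294, 294, 294, 294, 294, 294, 294, 294]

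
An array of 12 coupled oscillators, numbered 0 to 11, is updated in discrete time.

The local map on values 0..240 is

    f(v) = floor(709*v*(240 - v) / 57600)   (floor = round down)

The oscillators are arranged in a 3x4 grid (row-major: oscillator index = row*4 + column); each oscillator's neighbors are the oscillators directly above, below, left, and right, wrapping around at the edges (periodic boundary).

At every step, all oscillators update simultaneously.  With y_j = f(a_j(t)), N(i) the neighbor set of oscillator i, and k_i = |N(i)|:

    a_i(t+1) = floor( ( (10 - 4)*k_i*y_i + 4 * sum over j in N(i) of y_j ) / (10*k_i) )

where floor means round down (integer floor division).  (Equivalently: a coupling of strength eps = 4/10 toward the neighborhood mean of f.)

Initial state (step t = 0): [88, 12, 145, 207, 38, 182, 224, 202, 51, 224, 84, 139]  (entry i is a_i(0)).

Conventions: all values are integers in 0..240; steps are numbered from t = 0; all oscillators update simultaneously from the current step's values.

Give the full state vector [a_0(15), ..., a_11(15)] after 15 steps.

Simulating step by step:
t=0: [88, 12, 145, 207, 38, 182, 224, 202, 51, 224, 84, 139]
t=1: [131, 70, 133, 110, 106, 98, 81, 95, 118, 70, 139, 148]
t=2: [172, 154, 170, 174, 173, 165, 163, 168, 172, 154, 167, 169]
t=3: [144, 158, 148, 143, 143, 153, 152, 147, 145, 158, 151, 146]
t=4: [168, 161, 166, 169, 169, 163, 164, 168, 168, 161, 164, 168]
t=5: [148, 154, 151, 147, 148, 153, 152, 148, 148, 154, 152, 148]
t=6: [166, 163, 164, 167, 166, 163, 164, 166, 166, 163, 164, 166]
t=7: [151, 153, 152, 150, 151, 153, 152, 151, 151, 153, 152, 151]
t=8: [164, 163, 164, 165, 164, 163, 164, 165, 164, 163, 164, 165]
t=9: [153, 153, 153, 152, 153, 153, 153, 152, 153, 153, 153, 152]
t=10: [163, 163, 163, 163, 163, 163, 163, 163, 163, 163, 163, 163]
t=11: [154, 154, 154, 154, 154, 154, 154, 154, 154, 154, 154, 154]
t=12: [163, 163, 163, 163, 163, 163, 163, 163, 163, 163, 163, 163]
t=13: [154, 154, 154, 154, 154, 154, 154, 154, 154, 154, 154, 154]
t=14: [163, 163, 163, 163, 163, 163, 163, 163, 163, 163, 163, 163]
t=15: [154, 154, 154, 154, 154, 154, 154, 154, 154, 154, 154, 154]

Answer: [154, 154, 154, 154, 154, 154, 154, 154, 154, 154, 154, 154]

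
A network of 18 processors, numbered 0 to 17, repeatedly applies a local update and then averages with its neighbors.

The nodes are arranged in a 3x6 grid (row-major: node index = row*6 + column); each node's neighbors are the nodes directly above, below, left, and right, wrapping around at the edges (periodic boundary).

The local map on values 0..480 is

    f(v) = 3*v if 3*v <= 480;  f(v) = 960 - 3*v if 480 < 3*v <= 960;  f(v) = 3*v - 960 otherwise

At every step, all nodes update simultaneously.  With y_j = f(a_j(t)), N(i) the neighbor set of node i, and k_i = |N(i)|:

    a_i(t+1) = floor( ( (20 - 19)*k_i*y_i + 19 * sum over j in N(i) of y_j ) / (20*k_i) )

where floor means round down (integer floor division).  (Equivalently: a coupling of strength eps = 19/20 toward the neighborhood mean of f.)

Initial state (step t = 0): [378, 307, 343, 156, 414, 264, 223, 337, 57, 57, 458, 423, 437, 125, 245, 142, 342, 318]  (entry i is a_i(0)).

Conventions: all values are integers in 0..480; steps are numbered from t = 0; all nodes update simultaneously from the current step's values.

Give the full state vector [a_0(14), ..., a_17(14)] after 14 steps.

Answer: [164, 141, 298, 363, 402, 315, 143, 154, 292, 360, 400, 329, 149, 134, 279, 387, 357, 340]

Derivation:
t=0: [378, 307, 343, 156, 414, 264, 223, 337, 57, 57, 458, 423, 437, 125, 245, 142, 342, 318]
t=1: [210, 160, 217, 248, 279, 191, 224, 210, 131, 359, 217, 224, 218, 176, 258, 242, 271, 212]
t=2: [363, 356, 318, 196, 257, 272, 312, 394, 243, 279, 175, 325, 341, 330, 334, 169, 242, 284]
t=3: [86, 97, 179, 201, 290, 111, 103, 104, 104, 360, 154, 169, 72, 104, 173, 205, 293, 113]
t=4: [285, 324, 353, 250, 297, 287, 309, 306, 323, 356, 199, 365, 300, 314, 352, 254, 297, 274]
t=5: [53, 63, 82, 123, 179, 111, 82, 19, 82, 190, 108, 157, 72, 50, 81, 124, 185, 93]
t=6: [241, 154, 260, 358, 361, 333, 226, 200, 234, 330, 417, 304, 208, 174, 252, 352, 352, 352]
t=7: [277, 311, 255, 107, 134, 121, 247, 360, 196, 181, 85, 170, 266, 345, 241, 110, 148, 128]
t=8: [189, 124, 237, 335, 348, 342, 215, 170, 248, 324, 419, 312, 199, 133, 242, 353, 347, 356]
t=9: [284, 372, 218, 107, 120, 147, 307, 331, 235, 156, 62, 187, 306, 356, 240, 93, 143, 132]
t=10: [166, 139, 246, 351, 345, 322, 140, 134, 261, 270, 402, 272, 156, 117, 237, 360, 311, 331]
t=11: [334, 362, 233, 139, 92, 169, 371, 344, 251, 158, 106, 174, 324, 382, 219, 129, 113, 154]
t=12: [178, 139, 263, 352, 376, 311, 141, 163, 273, 339, 378, 351, 200, 131, 262, 383, 359, 318]
t=13: [312, 367, 205, 143, 106, 165, 341, 349, 214, 145, 112, 154, 314, 357, 221, 114, 133, 142]
t=14: [164, 141, 298, 363, 402, 315, 143, 154, 292, 360, 400, 329, 149, 134, 279, 387, 357, 340]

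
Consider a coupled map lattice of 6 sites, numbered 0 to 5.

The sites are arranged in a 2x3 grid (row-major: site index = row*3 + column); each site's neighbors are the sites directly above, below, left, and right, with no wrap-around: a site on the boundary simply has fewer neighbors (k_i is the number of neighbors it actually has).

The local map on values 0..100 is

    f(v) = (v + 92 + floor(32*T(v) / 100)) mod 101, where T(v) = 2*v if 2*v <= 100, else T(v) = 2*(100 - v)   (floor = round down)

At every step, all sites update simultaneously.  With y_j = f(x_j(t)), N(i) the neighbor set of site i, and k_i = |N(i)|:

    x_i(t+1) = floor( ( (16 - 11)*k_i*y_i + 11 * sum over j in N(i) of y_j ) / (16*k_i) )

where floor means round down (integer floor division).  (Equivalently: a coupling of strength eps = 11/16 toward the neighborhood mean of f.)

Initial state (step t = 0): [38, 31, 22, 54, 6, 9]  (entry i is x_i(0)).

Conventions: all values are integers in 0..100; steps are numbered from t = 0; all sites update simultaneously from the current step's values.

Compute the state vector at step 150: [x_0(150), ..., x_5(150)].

Simulating step by step:
t=0: [38, 31, 22, 54, 6, 9]
t=1: [56, 31, 24, 41, 27, 10]
t=2: [57, 44, 25, 55, 35, 24]
t=3: [70, 55, 41, 65, 53, 36]
t=4: [77, 71, 60, 77, 69, 61]
t=5: [81, 79, 77, 80, 79, 77]
t=6: [83, 83, 82, 83, 82, 82]
t=7: [84, 84, 84, 84, 84, 84]
t=8: [85, 85, 85, 85, 85, 85]
t=9: [85, 85, 85, 85, 85, 85]

Answer: [85, 85, 85, 85, 85, 85]
Key observation: The state at step 8, [85, 85, 85, 85, 85, 85], reappears at step 9: the system is in a cycle of period 1 from step 8 on.  Therefore the state at step 150 equals the state at step 8 + ((150 - 8) mod 1) = 8, which is [85, 85, 85, 85, 85, 85].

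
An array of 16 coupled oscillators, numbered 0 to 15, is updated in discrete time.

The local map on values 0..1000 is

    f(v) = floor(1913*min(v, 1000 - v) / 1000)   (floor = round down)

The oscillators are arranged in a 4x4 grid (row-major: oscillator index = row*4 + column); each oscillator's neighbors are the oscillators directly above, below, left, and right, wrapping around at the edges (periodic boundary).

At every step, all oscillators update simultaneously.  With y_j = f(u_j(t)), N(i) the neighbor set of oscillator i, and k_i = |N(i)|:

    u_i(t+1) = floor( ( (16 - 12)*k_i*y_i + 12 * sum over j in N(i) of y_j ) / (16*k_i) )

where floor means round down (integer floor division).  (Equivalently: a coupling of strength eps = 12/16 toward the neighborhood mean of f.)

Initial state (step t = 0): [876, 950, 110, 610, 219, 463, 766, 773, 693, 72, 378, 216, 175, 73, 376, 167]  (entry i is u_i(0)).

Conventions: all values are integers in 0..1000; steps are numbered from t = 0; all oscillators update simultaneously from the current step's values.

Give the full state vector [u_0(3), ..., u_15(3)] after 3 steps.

Answer: [482, 512, 389, 357, 344, 377, 266, 246, 361, 372, 260, 237, 484, 517, 373, 350]

Derivation:
t=0: [876, 950, 110, 610, 219, 463, 766, 773, 693, 72, 378, 216, 175, 73, 376, 167]
t=1: [357, 299, 428, 411, 506, 426, 534, 488, 390, 471, 502, 490, 323, 275, 440, 494]
t=2: [717, 675, 783, 829, 831, 823, 882, 900, 824, 794, 907, 904, 697, 680, 817, 832]
t=3: [482, 512, 389, 357, 344, 377, 266, 246, 361, 372, 260, 237, 484, 517, 373, 350]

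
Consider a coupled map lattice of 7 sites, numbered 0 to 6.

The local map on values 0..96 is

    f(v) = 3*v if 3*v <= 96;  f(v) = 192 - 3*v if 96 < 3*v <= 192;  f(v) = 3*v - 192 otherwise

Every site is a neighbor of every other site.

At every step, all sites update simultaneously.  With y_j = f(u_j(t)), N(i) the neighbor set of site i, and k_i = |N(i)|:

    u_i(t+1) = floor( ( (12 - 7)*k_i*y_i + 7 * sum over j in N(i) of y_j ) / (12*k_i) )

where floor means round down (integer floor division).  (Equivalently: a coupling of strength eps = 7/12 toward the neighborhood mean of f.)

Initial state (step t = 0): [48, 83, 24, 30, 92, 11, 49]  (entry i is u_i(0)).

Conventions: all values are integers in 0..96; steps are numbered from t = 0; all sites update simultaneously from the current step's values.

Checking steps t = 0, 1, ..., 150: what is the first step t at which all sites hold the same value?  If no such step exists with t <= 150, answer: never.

Simulating step by step:
t=0: [48, 83, 24, 30, 92, 11, 49]  (not all equal)
t=1: [57, 59, 64, 70, 68, 52, 56]  (not all equal)
t=2: [18, 17, 12, 18, 16, 23, 19]  (not all equal)
t=3: [53, 52, 47, 53, 51, 57, 54]  (not all equal)
t=4: [34, 35, 39, 34, 36, 30, 33]  (not all equal)
t=5: [87, 87, 83, 87, 86, 87, 88]  (not all equal)
t=6: [67, 67, 64, 67, 66, 67, 68]  (not all equal)
t=7: [8, 8, 5, 8, 7, 8, 9]  (not all equal)
t=8: [23, 23, 20, 23, 22, 23, 24]  (not all equal)
t=9: [68, 68, 65, 68, 67, 68, 69]  (not all equal)
t=10: [11, 11, 8, 11, 10, 11, 12]  (not all equal)
t=11: [32, 32, 29, 32, 31, 32, 33]  (not all equal)
t=12: [94, 94, 91, 94, 93, 94, 93]  (not all equal)
t=13: [88, 88, 85, 88, 87, 88, 87]  (not all equal)
t=14: [70, 70, 67, 70, 69, 70, 69]  (not all equal)
t=15: [16, 16, 13, 16, 15, 16, 15]  (not all equal)
t=16: [46, 46, 43, 46, 45, 46, 45]  (not all equal)
t=17: [55, 55, 58, 55, 56, 55, 56]  (not all equal)
t=18: [25, 25, 22, 25, 24, 25, 24]  (not all equal)
t=19: [73, 73, 70, 73, 72, 73, 72]  (not all equal)
t=20: [25, 25, 22, 25, 24, 25, 24]  (not all equal)

Answer: never
Key observation: The state at step 18 reappears at step 20 — the system is in a cycle of period 2 from step 18 on.  No step 0..20 is synchronized, and the cycle repeats forever, so no step up to 150 (or ever) has all sites equal.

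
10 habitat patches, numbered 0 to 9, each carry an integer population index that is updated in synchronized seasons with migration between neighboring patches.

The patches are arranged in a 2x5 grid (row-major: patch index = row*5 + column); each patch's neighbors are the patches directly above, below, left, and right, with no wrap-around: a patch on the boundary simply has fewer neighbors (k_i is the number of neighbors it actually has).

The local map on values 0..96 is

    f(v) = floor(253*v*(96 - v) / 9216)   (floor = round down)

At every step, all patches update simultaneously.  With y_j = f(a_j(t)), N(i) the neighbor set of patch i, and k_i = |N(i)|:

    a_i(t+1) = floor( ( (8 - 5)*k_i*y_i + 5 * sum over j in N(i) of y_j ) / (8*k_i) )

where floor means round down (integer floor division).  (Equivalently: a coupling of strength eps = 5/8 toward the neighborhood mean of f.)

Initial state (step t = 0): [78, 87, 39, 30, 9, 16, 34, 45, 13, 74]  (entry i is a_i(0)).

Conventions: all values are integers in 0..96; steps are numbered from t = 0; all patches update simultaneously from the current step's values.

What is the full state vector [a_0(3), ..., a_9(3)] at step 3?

Answer: [59, 58, 57, 58, 58, 58, 57, 57, 58, 59]

Derivation:
t=0: [78, 87, 39, 30, 9, 16, 34, 45, 13, 74]
t=1: [31, 40, 51, 43, 38, 42, 46, 54, 44, 32]
t=2: [59, 60, 62, 61, 59, 60, 62, 62, 60, 59]
t=3: [59, 58, 57, 58, 58, 58, 57, 57, 58, 59]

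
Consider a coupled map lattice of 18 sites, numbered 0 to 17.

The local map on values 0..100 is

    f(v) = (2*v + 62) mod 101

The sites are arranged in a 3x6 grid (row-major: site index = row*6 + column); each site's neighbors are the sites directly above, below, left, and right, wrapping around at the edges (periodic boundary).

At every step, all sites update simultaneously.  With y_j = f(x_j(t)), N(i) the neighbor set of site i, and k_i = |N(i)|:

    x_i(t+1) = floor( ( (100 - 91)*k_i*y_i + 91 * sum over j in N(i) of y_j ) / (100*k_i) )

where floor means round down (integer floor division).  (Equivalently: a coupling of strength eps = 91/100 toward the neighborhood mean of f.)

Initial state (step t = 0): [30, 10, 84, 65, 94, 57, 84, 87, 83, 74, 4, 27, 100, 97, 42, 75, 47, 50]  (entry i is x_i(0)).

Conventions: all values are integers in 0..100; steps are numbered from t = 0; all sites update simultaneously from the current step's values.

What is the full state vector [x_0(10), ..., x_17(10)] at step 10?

Answer: [61, 52, 60, 57, 59, 71, 73, 48, 51, 66, 57, 58, 59, 67, 39, 66, 72, 52]

Derivation:
t=0: [30, 10, 84, 65, 94, 57, 84, 87, 83, 74, 4, 27, 100, 97, 42, 75, 47, 50]
t=1: [57, 38, 58, 29, 70, 39, 32, 46, 28, 45, 34, 54, 42, 55, 30, 46, 47, 52]
t=2: [39, 66, 28, 42, 32, 51, 57, 38, 47, 31, 42, 42, 57, 41, 51, 37, 38, 53]
t=3: [73, 39, 59, 26, 45, 45, 51, 63, 36, 43, 33, 60, 57, 64, 39, 41, 42, 56]
t=4: [52, 62, 35, 51, 35, 52, 62, 58, 60, 30, 53, 55, 59, 62, 59, 36, 48, 63]
t=5: [77, 66, 72, 32, 60, 63, 74, 83, 54, 57, 46, 75, 80, 80, 59, 53, 54, 69]
t=6: [48, 22, 60, 53, 60, 54, 16, 45, 48, 55, 58, 57, 33, 51, 43, 62, 74, 51]
t=7: [49, 57, 47, 78, 57, 69, 56, 54, 62, 71, 60, 75, 65, 35, 69, 51, 70, 46]
t=8: [82, 55, 67, 45, 51, 53, 58, 66, 58, 55, 27, 70, 57, 78, 62, 32, 61, 50]
t=9: [68, 58, 73, 62, 54, 39, 50, 63, 85, 44, 50, 50, 47, 75, 56, 68, 44, 56]
t=10: [61, 52, 60, 57, 59, 71, 73, 48, 51, 66, 57, 58, 59, 67, 39, 66, 72, 52]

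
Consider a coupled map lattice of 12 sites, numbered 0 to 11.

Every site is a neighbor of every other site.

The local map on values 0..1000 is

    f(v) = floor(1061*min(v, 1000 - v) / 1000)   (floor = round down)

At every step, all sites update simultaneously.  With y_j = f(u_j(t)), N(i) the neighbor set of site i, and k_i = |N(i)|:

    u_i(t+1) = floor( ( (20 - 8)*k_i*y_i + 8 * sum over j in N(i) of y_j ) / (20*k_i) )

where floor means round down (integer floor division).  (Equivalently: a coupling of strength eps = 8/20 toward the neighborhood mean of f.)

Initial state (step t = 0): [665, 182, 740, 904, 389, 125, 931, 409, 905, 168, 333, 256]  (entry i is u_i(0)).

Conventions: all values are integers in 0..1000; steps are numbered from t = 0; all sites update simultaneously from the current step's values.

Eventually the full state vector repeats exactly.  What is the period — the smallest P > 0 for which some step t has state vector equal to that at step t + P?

Simulating step by step:
t=0: [665, 182, 740, 904, 389, 125, 931, 409, 905, 168, 333, 256]
t=1: [304, 213, 259, 161, 336, 178, 145, 348, 160, 204, 303, 257]
t=2: [291, 237, 264, 206, 311, 216, 196, 318, 205, 232, 291, 263]
t=3: [290, 258, 274, 239, 302, 245, 233, 306, 239, 255, 290, 273]
t=4: [296, 277, 286, 265, 303, 269, 262, 305, 265, 275, 296, 286]
t=5: [307, 295, 301, 288, 311, 291, 286, 312, 288, 294, 307, 301]
t=6: [321, 313, 317, 309, 323, 311, 308, 324, 309, 313, 321, 317]
t=7: [337, 332, 335, 330, 338, 331, 329, 339, 330, 332, 337, 335]
t=8: [355, 352, 354, 351, 356, 352, 351, 356, 351, 352, 355, 354]
t=9: [375, 373, 374, 372, 375, 373, 372, 375, 372, 373, 375, 374]
t=10: [396, 395, 395, 394, 396, 395, 394, 396, 394, 395, 396, 395]
t=11: [419, 419, 419, 418, 419, 419, 418, 419, 418, 419, 419, 419]
t=12: [443, 443, 443, 443, 443, 443, 443, 443, 443, 443, 443, 443]
t=13: [470, 470, 470, 470, 470, 470, 470, 470, 470, 470, 470, 470]
t=14: [498, 498, 498, 498, 498, 498, 498, 498, 498, 498, 498, 498]
t=15: [528, 528, 528, 528, 528, 528, 528, 528, 528, 528, 528, 528]
t=16: [500, 500, 500, 500, 500, 500, 500, 500, 500, 500, 500, 500]
t=17: [530, 530, 530, 530, 530, 530, 530, 530, 530, 530, 530, 530]
t=18: [498, 498, 498, 498, 498, 498, 498, 498, 498, 498, 498, 498]

Answer: 4
Key observation: The state at step 14, [498, 498, 498, 498, 498, 498, 498, 498, 498, 498, 498, 498], reappears at step 18 — and no state repeats earlier — so the cycle the system enters has period 4.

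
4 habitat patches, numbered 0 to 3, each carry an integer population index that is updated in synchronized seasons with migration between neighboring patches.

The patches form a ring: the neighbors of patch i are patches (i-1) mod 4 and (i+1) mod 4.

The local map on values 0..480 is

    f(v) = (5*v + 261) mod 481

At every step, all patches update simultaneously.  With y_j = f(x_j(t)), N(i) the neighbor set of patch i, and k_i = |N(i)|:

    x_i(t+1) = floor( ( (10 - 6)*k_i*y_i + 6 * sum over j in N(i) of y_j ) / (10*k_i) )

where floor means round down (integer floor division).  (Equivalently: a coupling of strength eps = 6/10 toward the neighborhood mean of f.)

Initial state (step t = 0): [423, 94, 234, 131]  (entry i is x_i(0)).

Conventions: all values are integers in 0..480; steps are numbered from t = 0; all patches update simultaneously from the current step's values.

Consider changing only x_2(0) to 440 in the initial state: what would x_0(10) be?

Answer: x_0(10) = 172
Key observation: This trace re-runs the system from the modified initial state.

Derivation:
t=0: [423, 94, 440, 131]
t=1: [386, 252, 227, 326]
t=2: [264, 241, 331, 389]
t=3: [146, 192, 280, 296]
t=4: [178, 177, 254, 193]
t=5: [210, 156, 169, 188]
t=6: [235, 179, 153, 243]
t=7: [257, 239, 93, 174]
t=8: [95, 109, 152, 172]
t=9: [247, 224, 168, 157]
t=10: [172, 225, 206, 91]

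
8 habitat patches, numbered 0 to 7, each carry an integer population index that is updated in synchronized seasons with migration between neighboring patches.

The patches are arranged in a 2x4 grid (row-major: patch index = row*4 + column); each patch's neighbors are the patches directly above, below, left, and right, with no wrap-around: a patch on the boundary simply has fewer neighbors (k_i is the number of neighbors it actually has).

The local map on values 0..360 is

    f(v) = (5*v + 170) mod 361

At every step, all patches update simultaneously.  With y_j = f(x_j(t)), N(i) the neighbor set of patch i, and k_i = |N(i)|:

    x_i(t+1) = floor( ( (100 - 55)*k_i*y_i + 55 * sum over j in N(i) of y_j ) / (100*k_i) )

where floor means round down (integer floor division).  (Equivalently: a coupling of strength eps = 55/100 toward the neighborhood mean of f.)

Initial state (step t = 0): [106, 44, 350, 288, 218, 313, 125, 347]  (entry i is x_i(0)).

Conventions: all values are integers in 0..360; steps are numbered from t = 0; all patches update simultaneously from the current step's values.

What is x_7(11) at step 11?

Answer: x_7(11) = 219

Derivation:
t=0: [106, 44, 350, 288, 218, 313, 125, 347]
t=1: [209, 149, 100, 133, 252, 182, 125, 110]
t=2: [207, 233, 208, 234, 290, 273, 220, 212]
t=3: [172, 175, 184, 191, 137, 153, 151, 188]
t=4: [264, 242, 107, 28, 203, 216, 136, 79]
t=5: [130, 235, 289, 290, 104, 171, 188, 212]
t=6: [206, 222, 162, 166, 258, 249, 126, 121]
t=7: [111, 218, 217, 210, 130, 202, 152, 121]
t=8: [76, 129, 173, 123, 71, 132, 152, 118]
t=9: [155, 153, 207, 124, 155, 133, 177, 91]
t=10: [220, 179, 167, 136, 192, 191, 241, 229]
t=11: [191, 248, 267, 199, 84, 143, 233, 219]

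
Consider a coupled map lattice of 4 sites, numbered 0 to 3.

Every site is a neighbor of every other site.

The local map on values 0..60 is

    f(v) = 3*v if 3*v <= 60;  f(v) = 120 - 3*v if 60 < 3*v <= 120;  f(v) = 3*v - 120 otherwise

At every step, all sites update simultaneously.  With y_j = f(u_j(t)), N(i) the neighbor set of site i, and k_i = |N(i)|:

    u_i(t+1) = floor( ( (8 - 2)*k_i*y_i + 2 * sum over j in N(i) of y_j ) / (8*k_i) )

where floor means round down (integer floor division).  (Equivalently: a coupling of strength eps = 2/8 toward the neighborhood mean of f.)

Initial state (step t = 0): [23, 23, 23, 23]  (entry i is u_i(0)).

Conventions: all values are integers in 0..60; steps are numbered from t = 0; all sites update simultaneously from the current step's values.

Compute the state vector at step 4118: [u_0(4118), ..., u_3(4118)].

Simulating step by step:
t=0: [23, 23, 23, 23]
t=1: [51, 51, 51, 51]
t=2: [33, 33, 33, 33]
t=3: [21, 21, 21, 21]
t=4: [57, 57, 57, 57]
t=5: [51, 51, 51, 51]

Answer: [33, 33, 33, 33]
Key observation: The state at step 1, [51, 51, 51, 51], reappears at step 5: the system is in a cycle of period 4 from step 1 on.  Therefore the state at step 4118 equals the state at step 1 + ((4118 - 1) mod 4) = 2, which is [33, 33, 33, 33].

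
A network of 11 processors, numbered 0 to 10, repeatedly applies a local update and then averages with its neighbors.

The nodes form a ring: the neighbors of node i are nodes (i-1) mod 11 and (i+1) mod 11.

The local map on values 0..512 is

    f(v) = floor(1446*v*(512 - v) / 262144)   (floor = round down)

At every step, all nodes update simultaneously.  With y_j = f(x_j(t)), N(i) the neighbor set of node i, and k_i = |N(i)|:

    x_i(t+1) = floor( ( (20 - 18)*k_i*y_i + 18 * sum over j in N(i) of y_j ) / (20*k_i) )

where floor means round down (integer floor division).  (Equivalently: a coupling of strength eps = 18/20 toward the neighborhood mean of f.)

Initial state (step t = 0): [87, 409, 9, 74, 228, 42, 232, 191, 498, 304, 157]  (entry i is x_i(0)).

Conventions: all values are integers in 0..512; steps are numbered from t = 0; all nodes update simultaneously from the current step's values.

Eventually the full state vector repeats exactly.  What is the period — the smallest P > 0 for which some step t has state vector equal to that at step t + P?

Answer: 2
Key observation: The state at step 11, [329, 330, 330, 330, 329, 329, 329, 329, 329, 329, 329], reappears at step 13 — and no state repeats earlier — so the cycle the system enters has period 2.

Derivation:
t=0: [87, 409, 9, 74, 228, 42, 232, 191, 498, 304, 157]
t=1: [262, 125, 186, 189, 164, 332, 236, 212, 312, 190, 278]
t=2: [316, 339, 304, 325, 330, 335, 341, 351, 343, 349, 349]
t=3: [320, 342, 330, 339, 331, 326, 319, 319, 312, 315, 325]
t=4: [328, 333, 322, 329, 328, 334, 336, 341, 340, 339, 339]
t=5: [326, 333, 330, 334, 329, 328, 324, 323, 322, 322, 327]
t=6: [330, 332, 327, 331, 329, 333, 334, 336, 336, 335, 335]
t=7: [328, 331, 329, 332, 329, 329, 327, 326, 326, 326, 328]
t=8: [331, 331, 329, 331, 330, 332, 333, 333, 334, 333, 332]
t=9: [329, 330, 330, 331, 329, 329, 328, 327, 327, 328, 329]
t=10: [331, 331, 330, 331, 331, 332, 332, 332, 332, 332, 332]
t=11: [329, 330, 330, 330, 329, 329, 329, 329, 329, 329, 329]
t=12: [331, 331, 331, 331, 331, 332, 332, 332, 332, 332, 332]
t=13: [329, 330, 330, 330, 329, 329, 329, 329, 329, 329, 329]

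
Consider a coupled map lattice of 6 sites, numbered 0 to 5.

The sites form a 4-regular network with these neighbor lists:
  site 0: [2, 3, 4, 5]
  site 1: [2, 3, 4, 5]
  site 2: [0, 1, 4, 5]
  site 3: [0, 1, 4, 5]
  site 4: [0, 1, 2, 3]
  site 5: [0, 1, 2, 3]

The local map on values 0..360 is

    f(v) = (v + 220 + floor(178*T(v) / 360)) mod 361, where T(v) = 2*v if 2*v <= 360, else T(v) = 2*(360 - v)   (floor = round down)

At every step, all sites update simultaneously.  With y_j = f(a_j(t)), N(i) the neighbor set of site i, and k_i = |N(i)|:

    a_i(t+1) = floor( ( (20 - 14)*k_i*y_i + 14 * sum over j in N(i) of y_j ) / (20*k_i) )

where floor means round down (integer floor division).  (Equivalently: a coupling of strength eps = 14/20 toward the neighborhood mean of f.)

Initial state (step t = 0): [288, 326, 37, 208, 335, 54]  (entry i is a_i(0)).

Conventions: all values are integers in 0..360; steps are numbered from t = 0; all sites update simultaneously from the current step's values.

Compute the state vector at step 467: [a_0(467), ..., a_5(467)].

Simulating step by step:
t=0: [288, 326, 37, 208, 335, 54]
t=1: [250, 250, 259, 236, 230, 263]
t=2: [217, 217, 217, 217, 217, 217]
t=3: [217, 217, 217, 217, 217, 217]

Answer: [217, 217, 217, 217, 217, 217]
Key observation: The state at step 2, [217, 217, 217, 217, 217, 217], reappears at step 3: the system is in a cycle of period 1 from step 2 on.  Therefore the state at step 467 equals the state at step 2 + ((467 - 2) mod 1) = 2, which is [217, 217, 217, 217, 217, 217].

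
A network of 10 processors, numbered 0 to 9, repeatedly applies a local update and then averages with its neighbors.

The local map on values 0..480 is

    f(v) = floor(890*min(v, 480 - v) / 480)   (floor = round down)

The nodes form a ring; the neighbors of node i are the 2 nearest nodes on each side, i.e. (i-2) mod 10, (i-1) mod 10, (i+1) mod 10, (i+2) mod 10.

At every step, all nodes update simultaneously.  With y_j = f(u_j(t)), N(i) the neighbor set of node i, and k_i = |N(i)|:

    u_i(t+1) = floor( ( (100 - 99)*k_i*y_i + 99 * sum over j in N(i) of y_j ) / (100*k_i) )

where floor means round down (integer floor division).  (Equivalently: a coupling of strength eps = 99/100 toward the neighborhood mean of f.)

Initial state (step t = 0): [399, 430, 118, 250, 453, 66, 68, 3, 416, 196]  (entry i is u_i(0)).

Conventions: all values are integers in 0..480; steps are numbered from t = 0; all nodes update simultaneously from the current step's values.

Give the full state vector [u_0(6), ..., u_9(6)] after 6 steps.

Answer: [185, 173, 196, 199, 173, 172, 192, 176, 171, 197]

Derivation:
t=0: [399, 430, 118, 250, 453, 66, 68, 3, 416, 196]
t=1: [197, 287, 179, 123, 221, 151, 74, 180, 160, 93]
t=2: [289, 274, 339, 342, 245, 276, 327, 222, 252, 336]
t=3: [332, 285, 355, 362, 295, 346, 410, 338, 329, 390]
t=4: [259, 223, 298, 294, 207, 238, 281, 206, 208, 292]
t=5: [371, 360, 386, 393, 372, 369, 397, 385, 376, 396]
t=6: [185, 173, 196, 199, 173, 172, 192, 176, 171, 197]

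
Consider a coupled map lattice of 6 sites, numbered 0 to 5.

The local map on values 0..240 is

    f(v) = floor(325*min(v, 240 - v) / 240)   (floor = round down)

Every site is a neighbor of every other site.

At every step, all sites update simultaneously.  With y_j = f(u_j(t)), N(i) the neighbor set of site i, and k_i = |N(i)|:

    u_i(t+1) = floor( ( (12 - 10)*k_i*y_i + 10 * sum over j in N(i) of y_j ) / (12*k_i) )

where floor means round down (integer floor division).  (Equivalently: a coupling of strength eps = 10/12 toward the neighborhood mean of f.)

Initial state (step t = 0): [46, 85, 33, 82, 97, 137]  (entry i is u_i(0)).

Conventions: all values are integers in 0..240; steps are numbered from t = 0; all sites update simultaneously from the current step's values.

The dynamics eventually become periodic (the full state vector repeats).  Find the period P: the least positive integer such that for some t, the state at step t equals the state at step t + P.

Simulating step by step:
t=0: [46, 85, 33, 82, 97, 137]
t=1: [100, 100, 100, 100, 100, 100]
t=2: [135, 135, 135, 135, 135, 135]
t=3: [142, 142, 142, 142, 142, 142]
t=4: [132, 132, 132, 132, 132, 132]
t=5: [146, 146, 146, 146, 146, 146]
t=6: [127, 127, 127, 127, 127, 127]
t=7: [153, 153, 153, 153, 153, 153]
t=8: [117, 117, 117, 117, 117, 117]
t=9: [158, 158, 158, 158, 158, 158]
t=10: [111, 111, 111, 111, 111, 111]
t=11: [150, 150, 150, 150, 150, 150]
t=12: [121, 121, 121, 121, 121, 121]
t=13: [161, 161, 161, 161, 161, 161]
t=14: [106, 106, 106, 106, 106, 106]
t=15: [143, 143, 143, 143, 143, 143]
t=16: [131, 131, 131, 131, 131, 131]
t=17: [147, 147, 147, 147, 147, 147]
t=18: [125, 125, 125, 125, 125, 125]
t=19: [155, 155, 155, 155, 155, 155]
t=20: [115, 115, 115, 115, 115, 115]
t=21: [155, 155, 155, 155, 155, 155]

Answer: 2
Key observation: The state at step 19, [155, 155, 155, 155, 155, 155], reappears at step 21 — and no state repeats earlier — so the cycle the system enters has period 2.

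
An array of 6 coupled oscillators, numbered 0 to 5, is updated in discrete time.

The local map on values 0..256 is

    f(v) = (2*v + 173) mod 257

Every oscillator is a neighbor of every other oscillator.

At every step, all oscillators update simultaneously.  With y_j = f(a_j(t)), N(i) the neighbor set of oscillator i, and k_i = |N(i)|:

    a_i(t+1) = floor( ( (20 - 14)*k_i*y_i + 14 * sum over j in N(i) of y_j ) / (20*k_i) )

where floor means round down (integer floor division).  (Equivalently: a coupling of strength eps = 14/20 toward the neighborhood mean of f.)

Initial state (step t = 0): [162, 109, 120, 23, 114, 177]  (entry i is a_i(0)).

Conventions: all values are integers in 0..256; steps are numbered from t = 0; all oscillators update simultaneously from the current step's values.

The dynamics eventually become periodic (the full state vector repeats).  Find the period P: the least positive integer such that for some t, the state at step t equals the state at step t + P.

Answer: 16
Key observation: The state at step 5, [110, 110, 110, 110, 110, 110], reappears at step 21 — and no state repeats earlier — so the cycle the system enters has period 16.

Derivation:
t=0: [162, 109, 120, 23, 114, 177]
t=1: [165, 148, 151, 161, 149, 128]
t=2: [221, 215, 216, 220, 216, 209]
t=3: [92, 90, 91, 92, 91, 89]
t=4: [98, 97, 97, 98, 97, 97]
t=5: [110, 110, 110, 110, 110, 110]
t=6: [136, 136, 136, 136, 136, 136]
t=7: [188, 188, 188, 188, 188, 188]
t=8: [35, 35, 35, 35, 35, 35]
t=9: [243, 243, 243, 243, 243, 243]
t=10: [145, 145, 145, 145, 145, 145]
t=11: [206, 206, 206, 206, 206, 206]
t=12: [71, 71, 71, 71, 71, 71]
t=13: [58, 58, 58, 58, 58, 58]
t=14: [32, 32, 32, 32, 32, 32]
t=15: [237, 237, 237, 237, 237, 237]
t=16: [133, 133, 133, 133, 133, 133]
t=17: [182, 182, 182, 182, 182, 182]
t=18: [23, 23, 23, 23, 23, 23]
t=19: [219, 219, 219, 219, 219, 219]
t=20: [97, 97, 97, 97, 97, 97]
t=21: [110, 110, 110, 110, 110, 110]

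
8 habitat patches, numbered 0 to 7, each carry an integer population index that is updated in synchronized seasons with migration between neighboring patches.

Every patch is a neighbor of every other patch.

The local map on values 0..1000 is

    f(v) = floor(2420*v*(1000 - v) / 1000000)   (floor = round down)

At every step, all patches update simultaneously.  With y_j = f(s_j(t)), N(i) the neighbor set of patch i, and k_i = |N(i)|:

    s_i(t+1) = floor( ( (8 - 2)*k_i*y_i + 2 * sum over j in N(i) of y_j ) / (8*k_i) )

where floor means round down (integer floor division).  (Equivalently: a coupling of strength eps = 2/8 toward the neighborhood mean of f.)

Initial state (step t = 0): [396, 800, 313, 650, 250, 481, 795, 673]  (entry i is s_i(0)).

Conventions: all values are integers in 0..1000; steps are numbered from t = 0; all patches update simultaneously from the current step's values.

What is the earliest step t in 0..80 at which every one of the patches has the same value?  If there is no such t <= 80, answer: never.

Simulating step by step:
t=0: [396, 800, 313, 650, 250, 481, 795, 673]  (not all equal)
t=1: [556, 419, 514, 536, 467, 574, 424, 523]  (not all equal)
t=2: [597, 591, 602, 599, 600, 592, 592, 601]  (not all equal)
t=3: [581, 583, 579, 581, 580, 583, 583, 580]  (not all equal)
t=4: [588, 588, 588, 588, 588, 588, 588, 588]  (all equal)

Answer: 4
Key observation: Synchronization is absorbing here: once all patches are equal they stay equal, and step 4 is the first all-equal step.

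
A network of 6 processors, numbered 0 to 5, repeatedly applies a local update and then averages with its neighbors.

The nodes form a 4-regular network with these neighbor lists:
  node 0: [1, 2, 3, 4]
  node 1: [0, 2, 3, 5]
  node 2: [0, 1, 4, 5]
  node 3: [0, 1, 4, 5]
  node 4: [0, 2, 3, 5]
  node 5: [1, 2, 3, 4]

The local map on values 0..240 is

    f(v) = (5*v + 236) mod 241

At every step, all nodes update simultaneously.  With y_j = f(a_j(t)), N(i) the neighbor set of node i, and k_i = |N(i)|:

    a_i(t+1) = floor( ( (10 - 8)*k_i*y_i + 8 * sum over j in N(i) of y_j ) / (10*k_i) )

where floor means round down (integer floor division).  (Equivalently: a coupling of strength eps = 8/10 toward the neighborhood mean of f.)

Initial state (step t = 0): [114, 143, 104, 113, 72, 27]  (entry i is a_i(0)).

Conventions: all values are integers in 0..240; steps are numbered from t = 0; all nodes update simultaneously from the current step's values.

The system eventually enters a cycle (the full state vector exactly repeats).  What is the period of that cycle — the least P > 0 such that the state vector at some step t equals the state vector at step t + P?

Simulating step by step:
t=0: [114, 143, 104, 113, 72, 27]
t=1: [107, 110, 117, 126, 87, 116]
t=2: [108, 89, 98, 107, 114, 117]
t=3: [77, 80, 87, 96, 57, 86]
t=4: [151, 180, 141, 150, 157, 160]
t=5: [99, 102, 109, 70, 79, 108]
t=6: [68, 49, 58, 67, 74, 77]
t=7: [118, 121, 128, 137, 98, 127]
t=8: [115, 144, 105, 114, 121, 124]
t=9: [112, 115, 122, 131, 92, 121]
t=10: [133, 114, 123, 132, 139, 142]
t=11: [154, 157, 164, 173, 182, 163]
t=12: [102, 83, 92, 101, 108, 111]
t=13: [95, 98, 105, 66, 75, 104]
t=14: [96, 77, 86, 95, 102, 57]
t=15: [161, 165, 123, 132, 141, 122]
t=16: [138, 119, 128, 137, 143, 147]
t=17: [178, 133, 139, 148, 157, 138]
t=18: [123, 152, 161, 122, 128, 131]
t=19: [102, 105, 111, 120, 129, 110]
t=20: [80, 61, 70, 79, 85, 88]
t=21: [129, 132, 138, 147, 156, 137]
t=22: [118, 147, 156, 117, 123, 126]
t=23: [77, 80, 86, 95, 104, 85]
t=24: [147, 177, 137, 146, 152, 155]
t=25: [79, 82, 88, 49, 57, 87]
t=26: [157, 187, 147, 156, 162, 165]
t=27: [81, 84, 90, 99, 59, 89]
t=28: [118, 148, 157, 117, 123, 126]
t=29: [79, 82, 88, 96, 105, 87]
t=30: [155, 186, 146, 154, 160, 163]
t=31: [73, 76, 82, 90, 50, 81]
t=32: [125, 156, 116, 124, 130, 133]
t=33: [115, 118, 124, 132, 141, 123]
t=34: [143, 125, 134, 142, 148, 151]
t=35: [156, 159, 117, 125, 134, 116]
t=36: [107, 89, 98, 106, 112, 115]
t=37: [73, 76, 82, 90, 51, 81]
t=38: [126, 156, 117, 125, 131, 134]
t=39: [119, 122, 128, 136, 146, 127]
t=40: [115, 145, 106, 114, 120, 123]
t=41: [113, 116, 122, 130, 91, 121]
t=42: [133, 115, 124, 132, 138, 141]
t=43: [155, 158, 164, 172, 181, 163]
t=44: [102, 84, 93, 101, 107, 110]
t=45: [96, 99, 105, 65, 74, 104]
t=46: [96, 78, 87, 95, 101, 56]
t=47: [162, 166, 123, 131, 140, 122]
t=48: [138, 120, 129, 137, 142, 146]
t=49: [179, 134, 139, 147, 156, 138]
t=50: [123, 153, 162, 122, 127, 130]
t=51: [103, 106, 111, 119, 128, 110]
t=52: [80, 62, 71, 79, 84, 87]
t=53: [130, 133, 138, 146, 155, 137]
t=54: [118, 148, 157, 117, 122, 125]
t=55: [78, 81, 86, 94, 103, 85]
t=56: [147, 178, 138, 146, 151, 154]
t=57: [80, 83, 88, 48, 56, 87]
t=58: [157, 188, 148, 156, 161, 164]
t=59: [82, 85, 90, 98, 58, 89]
t=60: [118, 149, 158, 117, 122, 125]
t=61: [80, 83, 88, 95, 104, 87]
t=62: [155, 187, 147, 154, 159, 162]
t=63: [74, 77, 82, 89, 49, 81]
t=64: [173, 157, 165, 172, 177, 180]
t=65: [116, 119, 124, 131, 139, 123]
t=66: [142, 126, 134, 141, 146, 149]
t=67: [153, 156, 113, 120, 128, 112]
t=68: [86, 70, 78, 85, 90, 93]
t=69: [163, 166, 171, 178, 186, 170]
t=70: [136, 120, 128, 135, 140, 143]
t=71: [172, 175, 180, 187, 195, 179]
t=72: [132, 165, 124, 131, 136, 139]
t=73: [152, 155, 160, 167, 175, 159]
t=74: [81, 65, 73, 80, 85, 88]
t=75: [138, 141, 146, 153, 161, 145]
t=76: [107, 139, 147, 154, 111, 114]
t=77: [74, 77, 82, 89, 49, 81]

Answer: 14
Key observation: The state at step 63, [74, 77, 82, 89, 49, 81], reappears at step 77 — and no state repeats earlier — so the cycle the system enters has period 14.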